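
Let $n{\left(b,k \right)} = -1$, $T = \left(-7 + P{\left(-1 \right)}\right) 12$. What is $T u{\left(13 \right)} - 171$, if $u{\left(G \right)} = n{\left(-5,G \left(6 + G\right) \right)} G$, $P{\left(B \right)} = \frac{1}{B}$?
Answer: $1077$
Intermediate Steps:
$T = -96$ ($T = \left(-7 + \frac{1}{-1}\right) 12 = \left(-7 - 1\right) 12 = \left(-8\right) 12 = -96$)
$u{\left(G \right)} = - G$
$T u{\left(13 \right)} - 171 = - 96 \left(\left(-1\right) 13\right) - 171 = \left(-96\right) \left(-13\right) - 171 = 1248 - 171 = 1077$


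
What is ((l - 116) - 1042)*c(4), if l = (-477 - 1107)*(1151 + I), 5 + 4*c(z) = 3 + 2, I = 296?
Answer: 0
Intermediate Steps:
c(z) = 0 (c(z) = -5/4 + (3 + 2)/4 = -5/4 + (¼)*5 = -5/4 + 5/4 = 0)
l = -2292048 (l = (-477 - 1107)*(1151 + 296) = -1584*1447 = -2292048)
((l - 116) - 1042)*c(4) = ((-2292048 - 116) - 1042)*0 = (-2292164 - 1042)*0 = -2293206*0 = 0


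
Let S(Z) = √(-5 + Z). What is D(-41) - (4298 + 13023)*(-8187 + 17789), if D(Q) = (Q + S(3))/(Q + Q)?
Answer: -332632483/2 - I*√2/82 ≈ -1.6632e+8 - 0.017247*I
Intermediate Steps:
D(Q) = (Q + I*√2)/(2*Q) (D(Q) = (Q + √(-5 + 3))/(Q + Q) = (Q + √(-2))/((2*Q)) = (Q + I*√2)*(1/(2*Q)) = (Q + I*√2)/(2*Q))
D(-41) - (4298 + 13023)*(-8187 + 17789) = (½)*(-41 + I*√2)/(-41) - (4298 + 13023)*(-8187 + 17789) = (½)*(-1/41)*(-41 + I*√2) - 17321*9602 = (½ - I*√2/82) - 1*166316242 = (½ - I*√2/82) - 166316242 = -332632483/2 - I*√2/82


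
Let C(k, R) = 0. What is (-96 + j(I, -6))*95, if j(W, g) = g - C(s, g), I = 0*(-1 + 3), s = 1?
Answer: -9690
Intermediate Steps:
I = 0 (I = 0*2 = 0)
j(W, g) = g (j(W, g) = g - 1*0 = g + 0 = g)
(-96 + j(I, -6))*95 = (-96 - 6)*95 = -102*95 = -9690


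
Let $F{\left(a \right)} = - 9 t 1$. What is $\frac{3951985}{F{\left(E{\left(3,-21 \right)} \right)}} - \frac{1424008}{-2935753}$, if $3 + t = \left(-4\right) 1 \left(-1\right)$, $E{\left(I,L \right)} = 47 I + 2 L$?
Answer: $- \frac{11602039003633}{26421777} \approx -4.3911 \cdot 10^{5}$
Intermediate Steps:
$E{\left(I,L \right)} = 2 L + 47 I$
$t = 1$ ($t = -3 + \left(-4\right) 1 \left(-1\right) = -3 - -4 = -3 + 4 = 1$)
$F{\left(a \right)} = -9$ ($F{\left(a \right)} = \left(-9\right) 1 \cdot 1 = \left(-9\right) 1 = -9$)
$\frac{3951985}{F{\left(E{\left(3,-21 \right)} \right)}} - \frac{1424008}{-2935753} = \frac{3951985}{-9} - \frac{1424008}{-2935753} = 3951985 \left(- \frac{1}{9}\right) - - \frac{1424008}{2935753} = - \frac{3951985}{9} + \frac{1424008}{2935753} = - \frac{11602039003633}{26421777}$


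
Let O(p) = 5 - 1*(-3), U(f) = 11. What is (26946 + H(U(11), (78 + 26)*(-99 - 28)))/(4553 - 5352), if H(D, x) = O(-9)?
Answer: -26954/799 ≈ -33.735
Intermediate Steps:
O(p) = 8 (O(p) = 5 + 3 = 8)
H(D, x) = 8
(26946 + H(U(11), (78 + 26)*(-99 - 28)))/(4553 - 5352) = (26946 + 8)/(4553 - 5352) = 26954/(-799) = 26954*(-1/799) = -26954/799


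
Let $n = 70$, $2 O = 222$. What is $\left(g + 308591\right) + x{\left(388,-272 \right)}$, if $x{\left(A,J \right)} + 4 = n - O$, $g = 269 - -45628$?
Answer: $354443$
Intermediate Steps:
$O = 111$ ($O = \frac{1}{2} \cdot 222 = 111$)
$g = 45897$ ($g = 269 + 45628 = 45897$)
$x{\left(A,J \right)} = -45$ ($x{\left(A,J \right)} = -4 + \left(70 - 111\right) = -4 - 41 = -45$)
$\left(g + 308591\right) + x{\left(388,-272 \right)} = \left(45897 + 308591\right) - 45 = 354488 - 45 = 354443$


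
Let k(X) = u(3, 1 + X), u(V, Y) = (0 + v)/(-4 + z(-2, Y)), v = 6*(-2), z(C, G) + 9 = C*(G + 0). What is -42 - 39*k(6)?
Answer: -178/3 ≈ -59.333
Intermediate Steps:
z(C, G) = -9 + C*G (z(C, G) = -9 + C*(G + 0) = -9 + C*G)
v = -12
u(V, Y) = -12/(-13 - 2*Y) (u(V, Y) = (0 - 12)/(-4 + (-9 - 2*Y)) = -12/(-13 - 2*Y))
k(X) = 12/(15 + 2*X) (k(X) = 12/(13 + 2*(1 + X)) = 12/(13 + (2 + 2*X)) = 12/(15 + 2*X))
-42 - 39*k(6) = -42 - 468/(15 + 2*6) = -42 - 468/(15 + 12) = -42 - 468/27 = -42 - 39*4/9 = -42 - 52/3 = -178/3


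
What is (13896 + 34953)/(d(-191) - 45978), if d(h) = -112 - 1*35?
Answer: -16283/15375 ≈ -1.0591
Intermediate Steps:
d(h) = -147 (d(h) = -112 - 35 = -147)
(13896 + 34953)/(d(-191) - 45978) = (13896 + 34953)/(-147 - 45978) = 48849/(-46125) = 48849*(-1/46125) = -16283/15375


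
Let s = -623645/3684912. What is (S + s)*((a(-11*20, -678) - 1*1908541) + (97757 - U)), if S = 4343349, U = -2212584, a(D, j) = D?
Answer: 48691143686782545/27916 ≈ 1.7442e+12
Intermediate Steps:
s = -56695/334992 (s = -623645*1/3684912 = -56695/334992 ≈ -0.16924)
(S + s)*((a(-11*20, -678) - 1*1908541) + (97757 - U)) = (4343349 - 56695/334992)*((-11*20 - 1*1908541) + (97757 - 1*(-2212584))) = 1454987111513*((-220 - 1908541) + (97757 + 2212584))/334992 = 1454987111513*(-1908761 + 2310341)/334992 = (1454987111513/334992)*401580 = 48691143686782545/27916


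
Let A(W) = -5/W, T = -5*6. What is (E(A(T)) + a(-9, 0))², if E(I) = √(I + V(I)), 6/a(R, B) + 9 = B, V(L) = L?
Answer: (-2 + √3)²/9 ≈ 0.0079774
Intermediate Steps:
T = -30
a(R, B) = 6/(-9 + B)
E(I) = √2*√I (E(I) = √(I + I) = √(2*I) = √2*√I)
(E(A(T)) + a(-9, 0))² = (√2*√(-5/(-30)) + 6/(-9 + 0))² = (√2*√(-5*(-1/30)) + 6/(-9))² = (√2*√(⅙) + 6*(-⅑))² = (√2*(√6/6) - ⅔)² = (√3/3 - ⅔)² = (-⅔ + √3/3)²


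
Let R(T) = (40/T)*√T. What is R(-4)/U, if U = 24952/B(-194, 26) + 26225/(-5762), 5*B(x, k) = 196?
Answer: -1129352*I/35686351 ≈ -0.031647*I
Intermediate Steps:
B(x, k) = 196/5 (B(x, k) = (⅕)*196 = 196/5)
R(T) = 40/√T
U = 178431755/282338 (U = 24952/(196/5) + 26225/(-5762) = 24952*(5/196) + 26225*(-1/5762) = 31190/49 - 26225/5762 = 178431755/282338 ≈ 631.98)
R(-4)/U = (40/√(-4))/(178431755/282338) = (40*(-I/2))*(282338/178431755) = -20*I*(282338/178431755) = -1129352*I/35686351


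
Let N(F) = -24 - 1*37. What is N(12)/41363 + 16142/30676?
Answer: 332905155/634425694 ≈ 0.52473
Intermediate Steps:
N(F) = -61 (N(F) = -24 - 37 = -61)
N(12)/41363 + 16142/30676 = -61/41363 + 16142/30676 = -61*1/41363 + 16142*(1/30676) = -61/41363 + 8071/15338 = 332905155/634425694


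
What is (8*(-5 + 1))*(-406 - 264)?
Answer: 21440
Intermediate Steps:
(8*(-5 + 1))*(-406 - 264) = (8*(-4))*(-670) = -32*(-670) = 21440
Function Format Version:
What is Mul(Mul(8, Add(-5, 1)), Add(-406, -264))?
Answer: 21440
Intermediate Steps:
Mul(Mul(8, Add(-5, 1)), Add(-406, -264)) = Mul(Mul(8, -4), -670) = Mul(-32, -670) = 21440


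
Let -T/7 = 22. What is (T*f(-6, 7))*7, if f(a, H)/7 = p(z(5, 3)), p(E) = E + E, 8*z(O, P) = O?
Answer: -18865/2 ≈ -9432.5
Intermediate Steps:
T = -154 (T = -7*22 = -154)
z(O, P) = O/8
p(E) = 2*E
f(a, H) = 35/4 (f(a, H) = 7*(2*((⅛)*5)) = 7*(2*(5/8)) = 7*(5/4) = 35/4)
(T*f(-6, 7))*7 = -154*35/4*7 = -2695/2*7 = -18865/2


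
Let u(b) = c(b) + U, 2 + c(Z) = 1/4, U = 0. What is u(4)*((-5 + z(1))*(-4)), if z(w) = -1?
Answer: -42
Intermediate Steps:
c(Z) = -7/4 (c(Z) = -2 + 1/4 = -7/4)
u(b) = -7/4 (u(b) = -7/4 + 0 = -7/4)
u(4)*((-5 + z(1))*(-4)) = -7*(-5 - 1)*(-4)/4 = -(-21)*(-4)/2 = -7/4*24 = -42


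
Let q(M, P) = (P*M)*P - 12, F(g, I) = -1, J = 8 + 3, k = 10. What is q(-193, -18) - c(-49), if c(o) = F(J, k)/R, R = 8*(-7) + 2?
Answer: -3377377/54 ≈ -62544.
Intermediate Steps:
J = 11
q(M, P) = -12 + M*P² (q(M, P) = (M*P)*P - 12 = M*P² - 12 = -12 + M*P²)
R = -54 (R = -56 + 2 = -54)
c(o) = 1/54 (c(o) = -1/(-54) = -1*(-1/54) = 1/54)
q(-193, -18) - c(-49) = (-12 - 193*(-18)²) - 1*1/54 = (-12 - 193*324) - 1/54 = (-12 - 62532) - 1/54 = -62544 - 1/54 = -3377377/54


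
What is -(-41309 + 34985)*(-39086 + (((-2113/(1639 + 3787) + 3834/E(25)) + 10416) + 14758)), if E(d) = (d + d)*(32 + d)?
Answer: -113369176988082/1288675 ≈ -8.7973e+7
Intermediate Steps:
E(d) = 2*d*(32 + d) (E(d) = (2*d)*(32 + d) = 2*d*(32 + d))
-(-41309 + 34985)*(-39086 + (((-2113/(1639 + 3787) + 3834/E(25)) + 10416) + 14758)) = -(-41309 + 34985)*(-39086 + (((-2113/(1639 + 3787) + 3834/((2*25*(32 + 25)))) + 10416) + 14758)) = -(-6324)*(-39086 + (((-2113/5426 + 3834/((2*25*57))) + 10416) + 14758)) = -(-6324)*(-39086 + (((-2113*1/5426 + 3834/2850) + 10416) + 14758)) = -(-6324)*(-39086 + (((-2113/5426 + 3834*(1/2850)) + 10416) + 14758)) = -(-6324)*(-39086 + (((-2113/5426 + 639/475) + 10416) + 14758)) = -(-6324)*(-39086 + ((2463539/2577350 + 10416) + 14758)) = -(-6324)*(-39086 + (26848141139/2577350 + 14758)) = -(-6324)*(-39086 + 64884672439/2577350) = -(-6324)*(-35853629661)/2577350 = -1*113369176988082/1288675 = -113369176988082/1288675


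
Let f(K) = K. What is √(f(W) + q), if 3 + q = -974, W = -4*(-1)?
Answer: I*√973 ≈ 31.193*I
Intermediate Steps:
W = 4
q = -977 (q = -3 - 974 = -977)
√(f(W) + q) = √(4 - 977) = √(-973) = I*√973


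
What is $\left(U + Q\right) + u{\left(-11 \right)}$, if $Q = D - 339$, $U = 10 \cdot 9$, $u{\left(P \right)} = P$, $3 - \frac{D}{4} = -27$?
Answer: $-140$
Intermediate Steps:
$D = 120$ ($D = 12 - -108 = 12 + 108 = 120$)
$U = 90$
$Q = -219$ ($Q = 120 - 339 = -219$)
$\left(U + Q\right) + u{\left(-11 \right)} = \left(90 - 219\right) - 11 = -129 - 11 = -140$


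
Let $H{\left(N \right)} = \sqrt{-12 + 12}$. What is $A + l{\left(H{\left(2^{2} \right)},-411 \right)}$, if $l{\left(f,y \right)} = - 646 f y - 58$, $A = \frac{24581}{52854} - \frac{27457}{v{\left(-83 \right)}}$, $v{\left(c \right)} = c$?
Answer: $\frac{1198813345}{4386882} \approx 273.27$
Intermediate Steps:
$H{\left(N \right)} = 0$ ($H{\left(N \right)} = \sqrt{0} = 0$)
$A = \frac{1453252501}{4386882}$ ($A = \frac{24581}{52854} - \frac{27457}{-83} = 24581 \cdot \frac{1}{52854} - - \frac{27457}{83} = \frac{24581}{52854} + \frac{27457}{83} = \frac{1453252501}{4386882} \approx 331.27$)
$l{\left(f,y \right)} = -58 - 646 f y$ ($l{\left(f,y \right)} = - 646 f y - 58 = -58 - 646 f y$)
$A + l{\left(H{\left(2^{2} \right)},-411 \right)} = \frac{1453252501}{4386882} - \left(58 + 0 \left(-411\right)\right) = \frac{1453252501}{4386882} + \left(-58 + 0\right) = \frac{1453252501}{4386882} - 58 = \frac{1198813345}{4386882}$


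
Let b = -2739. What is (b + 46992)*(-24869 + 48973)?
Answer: 1066674312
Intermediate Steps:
(b + 46992)*(-24869 + 48973) = (-2739 + 46992)*(-24869 + 48973) = 44253*24104 = 1066674312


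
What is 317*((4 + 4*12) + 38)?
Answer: 28530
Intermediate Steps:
317*((4 + 4*12) + 38) = 317*((4 + 48) + 38) = 317*(52 + 38) = 317*90 = 28530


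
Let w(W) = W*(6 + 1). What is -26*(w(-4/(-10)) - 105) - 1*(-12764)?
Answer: 77106/5 ≈ 15421.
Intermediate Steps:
w(W) = 7*W (w(W) = W*7 = 7*W)
-26*(w(-4/(-10)) - 105) - 1*(-12764) = -26*(7*(-4/(-10)) - 105) - 1*(-12764) = -26*(7*(-4*(-⅒)) - 105) + 12764 = -26*(7*(⅖) - 105) + 12764 = -26*(14/5 - 105) + 12764 = -26*(-511/5) + 12764 = 13286/5 + 12764 = 77106/5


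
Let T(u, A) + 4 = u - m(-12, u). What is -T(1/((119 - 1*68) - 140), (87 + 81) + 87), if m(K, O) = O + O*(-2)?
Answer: 358/89 ≈ 4.0225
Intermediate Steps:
m(K, O) = -O (m(K, O) = O - 2*O = -O)
T(u, A) = -4 + 2*u (T(u, A) = -4 + (u - (-1)*u) = -4 + (u + u) = -4 + 2*u)
-T(1/((119 - 1*68) - 140), (87 + 81) + 87) = -(-4 + 2/((119 - 1*68) - 140)) = -(-4 + 2/((119 - 68) - 140)) = -(-4 + 2/(51 - 140)) = -(-4 + 2/(-89)) = -(-4 + 2*(-1/89)) = -(-4 - 2/89) = -1*(-358/89) = 358/89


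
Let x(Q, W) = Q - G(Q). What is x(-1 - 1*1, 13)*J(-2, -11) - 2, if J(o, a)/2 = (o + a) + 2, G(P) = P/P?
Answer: 64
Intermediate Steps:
G(P) = 1
J(o, a) = 4 + 2*a + 2*o (J(o, a) = 2*((o + a) + 2) = 2*((a + o) + 2) = 2*(2 + a + o) = 4 + 2*a + 2*o)
x(Q, W) = -1 + Q (x(Q, W) = Q - 1*1 = Q - 1 = -1 + Q)
x(-1 - 1*1, 13)*J(-2, -11) - 2 = (-1 + (-1 - 1*1))*(4 + 2*(-11) + 2*(-2)) - 2 = (-1 + (-1 - 1))*(4 - 22 - 4) - 2 = (-1 - 2)*(-22) - 2 = -3*(-22) - 2 = 66 - 2 = 64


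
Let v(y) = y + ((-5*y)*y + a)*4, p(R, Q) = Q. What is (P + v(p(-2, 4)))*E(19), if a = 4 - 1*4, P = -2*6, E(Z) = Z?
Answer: -6232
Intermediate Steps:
P = -12
a = 0 (a = 4 - 4 = 0)
v(y) = y - 20*y**2 (v(y) = y + ((-5*y)*y + 0)*4 = y + (-5*y**2 + 0)*4 = y - 5*y**2*4 = y - 20*y**2)
(P + v(p(-2, 4)))*E(19) = (-12 + 4*(1 - 20*4))*19 = (-12 + 4*(1 - 80))*19 = (-12 + 4*(-79))*19 = (-12 - 316)*19 = -328*19 = -6232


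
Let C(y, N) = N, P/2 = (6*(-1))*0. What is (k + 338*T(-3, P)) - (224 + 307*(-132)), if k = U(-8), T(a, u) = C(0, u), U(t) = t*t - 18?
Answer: 40346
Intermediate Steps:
P = 0 (P = 2*((6*(-1))*0) = 2*(-6*0) = 2*0 = 0)
U(t) = -18 + t**2 (U(t) = t**2 - 18 = -18 + t**2)
T(a, u) = u
k = 46 (k = -18 + (-8)**2 = -18 + 64 = 46)
(k + 338*T(-3, P)) - (224 + 307*(-132)) = (46 + 338*0) - (224 + 307*(-132)) = (46 + 0) - (224 - 40524) = 46 - 1*(-40300) = 46 + 40300 = 40346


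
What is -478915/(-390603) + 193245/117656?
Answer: 131829299975/45956786568 ≈ 2.8685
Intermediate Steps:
-478915/(-390603) + 193245/117656 = -478915*(-1/390603) + 193245*(1/117656) = 478915/390603 + 193245/117656 = 131829299975/45956786568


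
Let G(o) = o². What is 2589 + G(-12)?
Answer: 2733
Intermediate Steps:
2589 + G(-12) = 2589 + (-12)² = 2589 + 144 = 2733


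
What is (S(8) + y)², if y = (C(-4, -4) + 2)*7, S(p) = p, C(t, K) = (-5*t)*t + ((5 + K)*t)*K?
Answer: 181476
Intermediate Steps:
C(t, K) = -5*t² + K*t*(5 + K) (C(t, K) = -5*t² + (t*(5 + K))*K = -5*t² + K*t*(5 + K))
y = -434 (y = (-4*((-4)² - 5*(-4) + 5*(-4)) + 2)*7 = (-4*(16 + 20 - 20) + 2)*7 = (-4*16 + 2)*7 = (-64 + 2)*7 = -62*7 = -434)
(S(8) + y)² = (8 - 434)² = (-426)² = 181476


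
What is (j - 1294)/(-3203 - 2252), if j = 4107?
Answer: -2813/5455 ≈ -0.51567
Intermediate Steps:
(j - 1294)/(-3203 - 2252) = (4107 - 1294)/(-3203 - 2252) = 2813/(-5455) = 2813*(-1/5455) = -2813/5455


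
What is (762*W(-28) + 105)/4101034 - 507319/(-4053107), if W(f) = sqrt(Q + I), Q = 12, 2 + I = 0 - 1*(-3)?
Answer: 297279720583/2374561373234 + 381*sqrt(13)/2050517 ≈ 0.12586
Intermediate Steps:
I = 1 (I = -2 + (0 - 1*(-3)) = -2 + (0 + 3) = -2 + 3 = 1)
W(f) = sqrt(13) (W(f) = sqrt(12 + 1) = sqrt(13))
(762*W(-28) + 105)/4101034 - 507319/(-4053107) = (762*sqrt(13) + 105)/4101034 - 507319/(-4053107) = (105 + 762*sqrt(13))*(1/4101034) - 507319*(-1/4053107) = (15/585862 + 381*sqrt(13)/2050517) + 507319/4053107 = 297279720583/2374561373234 + 381*sqrt(13)/2050517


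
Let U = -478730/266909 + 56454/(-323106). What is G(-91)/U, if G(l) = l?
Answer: 1307971806869/28291436011 ≈ 46.232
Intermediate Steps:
U = -28291436011/14373316559 (U = -478730*1/266909 + 56454*(-1/323106) = -478730/266909 - 9409/53851 = -28291436011/14373316559 ≈ -1.9683)
G(-91)/U = -91/(-28291436011/14373316559) = -91*(-14373316559/28291436011) = 1307971806869/28291436011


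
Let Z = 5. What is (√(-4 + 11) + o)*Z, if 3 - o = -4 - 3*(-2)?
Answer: 5 + 5*√7 ≈ 18.229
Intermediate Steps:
o = 1 (o = 3 - (-4 - 3*(-2)) = 3 - (-4 + 6) = 3 - 1*2 = 3 - 2 = 1)
(√(-4 + 11) + o)*Z = (√(-4 + 11) + 1)*5 = (√7 + 1)*5 = (1 + √7)*5 = 5 + 5*√7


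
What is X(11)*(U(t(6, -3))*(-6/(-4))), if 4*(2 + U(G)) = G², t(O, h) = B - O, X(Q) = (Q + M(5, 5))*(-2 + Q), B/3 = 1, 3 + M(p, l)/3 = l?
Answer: 459/8 ≈ 57.375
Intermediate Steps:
M(p, l) = -9 + 3*l
B = 3 (B = 3*1 = 3)
X(Q) = (-2 + Q)*(6 + Q) (X(Q) = (Q + (-9 + 3*5))*(-2 + Q) = (Q + (-9 + 15))*(-2 + Q) = (Q + 6)*(-2 + Q) = (6 + Q)*(-2 + Q) = (-2 + Q)*(6 + Q))
t(O, h) = 3 - O
U(G) = -2 + G²/4
X(11)*(U(t(6, -3))*(-6/(-4))) = (-12 + 11² + 4*11)*((-2 + (3 - 1*6)²/4)*(-6/(-4))) = (-12 + 121 + 44)*((-2 + (3 - 6)²/4)*(-6*(-¼))) = 153*((-2 + (¼)*(-3)²)*(3/2)) = 153*((-2 + (¼)*9)*(3/2)) = 153*((-2 + 9/4)*(3/2)) = 153*((¼)*(3/2)) = 153*(3/8) = 459/8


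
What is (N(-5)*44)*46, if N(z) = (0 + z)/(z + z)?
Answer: 1012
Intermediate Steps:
N(z) = ½ (N(z) = z/((2*z)) = z*(1/(2*z)) = ½)
(N(-5)*44)*46 = ((½)*44)*46 = 22*46 = 1012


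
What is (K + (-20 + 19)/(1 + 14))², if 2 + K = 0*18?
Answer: 961/225 ≈ 4.2711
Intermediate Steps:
K = -2 (K = -2 + 0*18 = -2 + 0 = -2)
(K + (-20 + 19)/(1 + 14))² = (-2 + (-20 + 19)/(1 + 14))² = (-2 - 1/15)² = (-31/15)² = 961/225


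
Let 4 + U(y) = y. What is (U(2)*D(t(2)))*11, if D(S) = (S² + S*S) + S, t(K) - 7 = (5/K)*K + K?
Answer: -8932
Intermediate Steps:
U(y) = -4 + y
t(K) = 12 + K (t(K) = 7 + ((5/K)*K + K) = 7 + (5 + K) = 12 + K)
D(S) = S + 2*S² (D(S) = (S² + S²) + S = 2*S² + S = S + 2*S²)
(U(2)*D(t(2)))*11 = ((-4 + 2)*((12 + 2)*(1 + 2*(12 + 2))))*11 = -28*(1 + 2*14)*11 = -28*(1 + 28)*11 = -28*29*11 = -2*406*11 = -812*11 = -8932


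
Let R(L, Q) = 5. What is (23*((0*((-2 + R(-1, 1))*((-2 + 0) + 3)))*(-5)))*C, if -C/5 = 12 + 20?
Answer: 0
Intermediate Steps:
C = -160 (C = -5*(12 + 20) = -5*32 = -160)
(23*((0*((-2 + R(-1, 1))*((-2 + 0) + 3)))*(-5)))*C = (23*((0*((-2 + 5)*((-2 + 0) + 3)))*(-5)))*(-160) = (23*((0*(3*(-2 + 3)))*(-5)))*(-160) = (23*((0*(3*1))*(-5)))*(-160) = (23*((0*3)*(-5)))*(-160) = (23*(0*(-5)))*(-160) = (23*0)*(-160) = 0*(-160) = 0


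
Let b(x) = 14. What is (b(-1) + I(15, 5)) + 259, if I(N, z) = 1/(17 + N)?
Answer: 8737/32 ≈ 273.03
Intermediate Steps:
(b(-1) + I(15, 5)) + 259 = (14 + 1/(17 + 15)) + 259 = (14 + 1/32) + 259 = 449/32 + 259 = 8737/32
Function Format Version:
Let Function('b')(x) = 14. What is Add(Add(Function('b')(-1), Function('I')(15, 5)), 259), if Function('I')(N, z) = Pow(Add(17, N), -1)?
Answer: Rational(8737, 32) ≈ 273.03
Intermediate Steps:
Add(Add(Function('b')(-1), Function('I')(15, 5)), 259) = Add(Add(14, Pow(Add(17, 15), -1)), 259) = Add(Add(14, Pow(32, -1)), 259) = Add(Add(14, Rational(1, 32)), 259) = Add(Rational(449, 32), 259) = Rational(8737, 32)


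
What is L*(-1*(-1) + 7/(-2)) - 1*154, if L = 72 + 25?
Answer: -793/2 ≈ -396.50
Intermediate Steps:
L = 97
L*(-1*(-1) + 7/(-2)) - 1*154 = 97*(-1*(-1) + 7/(-2)) - 1*154 = 97*(1 + 7*(-½)) - 154 = 97*(1 - 7/2) - 154 = 97*(-5/2) - 154 = -485/2 - 154 = -793/2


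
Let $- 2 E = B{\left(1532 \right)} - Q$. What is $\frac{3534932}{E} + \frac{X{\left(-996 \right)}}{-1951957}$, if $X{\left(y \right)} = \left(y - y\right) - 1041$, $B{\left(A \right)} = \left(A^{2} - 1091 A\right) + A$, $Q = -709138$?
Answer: $- \frac{405841982479}{79587142761} \approx -5.0993$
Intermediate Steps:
$B{\left(A \right)} = A^{2} - 1090 A$
$E = -693141$ ($E = - \frac{1532 \left(-1090 + 1532\right) - -709138}{2} = - \frac{1532 \cdot 442 + 709138}{2} = - \frac{677144 + 709138}{2} = \left(- \frac{1}{2}\right) 1386282 = -693141$)
$X{\left(y \right)} = -1041$ ($X{\left(y \right)} = 0 - 1041 = -1041$)
$\frac{3534932}{E} + \frac{X{\left(-996 \right)}}{-1951957} = \frac{3534932}{-693141} - \frac{1041}{-1951957} = 3534932 \left(- \frac{1}{693141}\right) - - \frac{1041}{1951957} = - \frac{3534932}{693141} + \frac{1041}{1951957} = - \frac{405841982479}{79587142761}$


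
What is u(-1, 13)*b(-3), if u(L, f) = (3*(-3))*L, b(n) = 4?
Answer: 36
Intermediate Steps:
u(L, f) = -9*L
u(-1, 13)*b(-3) = -9*(-1)*4 = 9*4 = 36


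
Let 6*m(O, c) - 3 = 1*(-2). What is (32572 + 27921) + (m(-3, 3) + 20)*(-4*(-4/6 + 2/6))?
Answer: 544679/9 ≈ 60520.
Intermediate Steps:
m(O, c) = 1/6 (m(O, c) = 1/2 + (1*(-2))/6 = 1/2 + (1/6)*(-2) = 1/2 - 1/3 = 1/6)
(32572 + 27921) + (m(-3, 3) + 20)*(-4*(-4/6 + 2/6)) = (32572 + 27921) + (1/6 + 20)*(-4*(-4/6 + 2/6)) = 60493 + 121*(-4*(-4*1/6 + 2*(1/6)))/6 = 60493 + 121*(-4*(-2/3 + 1/3))/6 = 60493 + 121*(-4*(-1/3))/6 = 60493 + (121/6)*(4/3) = 60493 + 242/9 = 544679/9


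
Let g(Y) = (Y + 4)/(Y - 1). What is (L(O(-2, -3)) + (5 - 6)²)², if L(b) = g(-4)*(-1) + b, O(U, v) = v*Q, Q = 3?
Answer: 64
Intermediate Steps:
g(Y) = (4 + Y)/(-1 + Y)
O(U, v) = 3*v (O(U, v) = v*3 = 3*v)
L(b) = b (L(b) = ((4 - 4)/(-1 - 4))*(-1) + b = (0/(-5))*(-1) + b = -⅕*0*(-1) + b = 0*(-1) + b = 0 + b = b)
(L(O(-2, -3)) + (5 - 6)²)² = (3*(-3) + (5 - 6)²)² = (-9 + (-1)²)² = (-9 + 1)² = (-8)² = 64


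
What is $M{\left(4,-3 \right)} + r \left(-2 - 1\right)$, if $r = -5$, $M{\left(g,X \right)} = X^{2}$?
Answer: $24$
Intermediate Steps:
$M{\left(4,-3 \right)} + r \left(-2 - 1\right) = \left(-3\right)^{2} - 5 \left(-2 - 1\right) = 9 - -15 = 9 + 15 = 24$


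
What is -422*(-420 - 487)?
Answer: 382754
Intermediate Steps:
-422*(-420 - 487) = -422*(-907) = 382754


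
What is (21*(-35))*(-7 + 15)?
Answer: -5880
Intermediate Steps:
(21*(-35))*(-7 + 15) = -735*8 = -5880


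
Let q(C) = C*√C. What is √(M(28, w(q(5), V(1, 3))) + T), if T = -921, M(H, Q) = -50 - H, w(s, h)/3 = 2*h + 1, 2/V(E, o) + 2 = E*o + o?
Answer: 3*I*√111 ≈ 31.607*I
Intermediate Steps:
V(E, o) = 2/(-2 + o + E*o) (V(E, o) = 2/(-2 + (E*o + o)) = 2/(-2 + (o + E*o)) = 2/(-2 + o + E*o))
q(C) = C^(3/2)
w(s, h) = 3 + 6*h (w(s, h) = 3*(2*h + 1) = 3*(1 + 2*h) = 3 + 6*h)
√(M(28, w(q(5), V(1, 3))) + T) = √((-50 - 1*28) - 921) = √((-50 - 28) - 921) = √(-78 - 921) = √(-999) = 3*I*√111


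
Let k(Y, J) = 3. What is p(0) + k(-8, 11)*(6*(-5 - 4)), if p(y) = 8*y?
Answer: -162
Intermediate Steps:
p(0) + k(-8, 11)*(6*(-5 - 4)) = 8*0 + 3*(6*(-5 - 4)) = 0 + 3*(6*(-9)) = 0 + 3*(-54) = 0 - 162 = -162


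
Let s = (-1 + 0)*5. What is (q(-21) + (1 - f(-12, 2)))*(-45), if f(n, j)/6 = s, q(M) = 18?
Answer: -2205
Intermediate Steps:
s = -5 (s = -1*5 = -5)
f(n, j) = -30 (f(n, j) = 6*(-5) = -30)
(q(-21) + (1 - f(-12, 2)))*(-45) = (18 + (1 - 1*(-30)))*(-45) = (18 + (1 + 30))*(-45) = (18 + 31)*(-45) = 49*(-45) = -2205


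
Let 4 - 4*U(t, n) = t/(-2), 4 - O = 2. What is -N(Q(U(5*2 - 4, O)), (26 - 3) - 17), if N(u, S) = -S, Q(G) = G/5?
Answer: 6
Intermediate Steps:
O = 2 (O = 4 - 1*2 = 4 - 2 = 2)
U(t, n) = 1 + t/8 (U(t, n) = 1 - t/(4*(-2)) = 1 - t*(-1)/(4*2) = 1 - (-1)*t/8 = 1 + t/8)
Q(G) = G/5 (Q(G) = G*(⅕) = G/5)
-N(Q(U(5*2 - 4, O)), (26 - 3) - 17) = -(-1)*((26 - 3) - 17) = -(-1)*(23 - 17) = -(-1)*6 = -1*(-6) = 6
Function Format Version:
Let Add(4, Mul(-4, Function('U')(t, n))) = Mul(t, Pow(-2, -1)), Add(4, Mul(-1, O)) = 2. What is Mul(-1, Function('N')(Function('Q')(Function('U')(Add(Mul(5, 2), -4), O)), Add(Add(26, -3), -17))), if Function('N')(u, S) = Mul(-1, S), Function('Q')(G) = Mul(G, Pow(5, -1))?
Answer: 6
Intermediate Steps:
O = 2 (O = Add(4, Mul(-1, 2)) = Add(4, -2) = 2)
Function('U')(t, n) = Add(1, Mul(Rational(1, 8), t)) (Function('U')(t, n) = Add(1, Mul(Rational(-1, 4), Mul(t, Pow(-2, -1)))) = Add(1, Mul(Rational(-1, 4), Mul(t, Rational(-1, 2)))) = Add(1, Mul(Rational(-1, 4), Mul(Rational(-1, 2), t))) = Add(1, Mul(Rational(1, 8), t)))
Function('Q')(G) = Mul(Rational(1, 5), G) (Function('Q')(G) = Mul(G, Rational(1, 5)) = Mul(Rational(1, 5), G))
Mul(-1, Function('N')(Function('Q')(Function('U')(Add(Mul(5, 2), -4), O)), Add(Add(26, -3), -17))) = Mul(-1, Mul(-1, Add(Add(26, -3), -17))) = Mul(-1, Mul(-1, Add(23, -17))) = Mul(-1, Mul(-1, 6)) = Mul(-1, -6) = 6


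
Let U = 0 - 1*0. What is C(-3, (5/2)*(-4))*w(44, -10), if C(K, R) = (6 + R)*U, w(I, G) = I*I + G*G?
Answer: 0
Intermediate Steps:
w(I, G) = G**2 + I**2 (w(I, G) = I**2 + G**2 = G**2 + I**2)
U = 0 (U = 0 + 0 = 0)
C(K, R) = 0 (C(K, R) = (6 + R)*0 = 0)
C(-3, (5/2)*(-4))*w(44, -10) = 0*((-10)**2 + 44**2) = 0*(100 + 1936) = 0*2036 = 0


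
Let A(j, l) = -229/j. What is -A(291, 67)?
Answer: 229/291 ≈ 0.78694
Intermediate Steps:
-A(291, 67) = -(-229)/291 = -1*(-229/291) = 229/291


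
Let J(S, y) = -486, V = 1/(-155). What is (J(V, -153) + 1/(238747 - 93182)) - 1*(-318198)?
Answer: 46247747281/145565 ≈ 3.1771e+5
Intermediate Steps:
V = -1/155 ≈ -0.0064516
(J(V, -153) + 1/(238747 - 93182)) - 1*(-318198) = (-486 + 1/(238747 - 93182)) - 1*(-318198) = (-486 + 1/145565) + 318198 = -70744589/145565 + 318198 = 46247747281/145565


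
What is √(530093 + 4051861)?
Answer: 3*√509106 ≈ 2140.6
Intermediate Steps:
√(530093 + 4051861) = √4581954 = 3*√509106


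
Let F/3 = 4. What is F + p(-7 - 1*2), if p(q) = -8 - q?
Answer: 13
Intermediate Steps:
F = 12 (F = 3*4 = 12)
F + p(-7 - 1*2) = 12 + (-8 - (-7 - 1*2)) = 12 + (-8 - (-7 - 2)) = 12 + (-8 - 1*(-9)) = 12 + (-8 + 9) = 12 + 1 = 13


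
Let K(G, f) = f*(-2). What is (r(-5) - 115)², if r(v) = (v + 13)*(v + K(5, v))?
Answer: 5625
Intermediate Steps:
K(G, f) = -2*f
r(v) = -v*(13 + v) (r(v) = (v + 13)*(v - 2*v) = (13 + v)*(-v) = -v*(13 + v))
(r(-5) - 115)² = (-5*(-13 - 1*(-5)) - 115)² = (-5*(-13 + 5) - 115)² = (-5*(-8) - 115)² = (40 - 115)² = (-75)² = 5625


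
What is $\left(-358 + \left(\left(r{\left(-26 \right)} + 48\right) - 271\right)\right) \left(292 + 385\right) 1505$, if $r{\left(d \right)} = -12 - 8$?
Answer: $-612349885$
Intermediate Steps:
$r{\left(d \right)} = -20$ ($r{\left(d \right)} = -12 - 8 = -20$)
$\left(-358 + \left(\left(r{\left(-26 \right)} + 48\right) - 271\right)\right) \left(292 + 385\right) 1505 = \left(-358 + \left(\left(-20 + 48\right) - 271\right)\right) \left(292 + 385\right) 1505 = \left(-358 + \left(28 - 271\right)\right) 677 \cdot 1505 = \left(-358 - 243\right) 677 \cdot 1505 = \left(-601\right) 677 \cdot 1505 = \left(-406877\right) 1505 = -612349885$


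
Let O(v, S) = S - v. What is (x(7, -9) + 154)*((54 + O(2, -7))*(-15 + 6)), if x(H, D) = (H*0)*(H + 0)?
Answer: -62370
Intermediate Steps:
x(H, D) = 0 (x(H, D) = 0*H = 0)
(x(7, -9) + 154)*((54 + O(2, -7))*(-15 + 6)) = (0 + 154)*((54 + (-7 - 1*2))*(-15 + 6)) = 154*((54 + (-7 - 2))*(-9)) = 154*((54 - 9)*(-9)) = 154*(45*(-9)) = 154*(-405) = -62370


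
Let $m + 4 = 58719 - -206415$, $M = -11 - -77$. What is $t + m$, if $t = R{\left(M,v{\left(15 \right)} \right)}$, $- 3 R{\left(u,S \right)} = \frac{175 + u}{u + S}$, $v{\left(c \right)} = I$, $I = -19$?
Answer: $\frac{37383089}{141} \approx 2.6513 \cdot 10^{5}$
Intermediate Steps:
$M = 66$ ($M = -11 + 77 = 66$)
$v{\left(c \right)} = -19$
$m = 265130$ ($m = -4 + \left(58719 - -206415\right) = -4 + \left(58719 + 206415\right) = -4 + 265134 = 265130$)
$R{\left(u,S \right)} = - \frac{175 + u}{3 \left(S + u\right)}$ ($R{\left(u,S \right)} = - \frac{\left(175 + u\right) \frac{1}{u + S}}{3} = - \frac{\left(175 + u\right) \frac{1}{S + u}}{3} = - \frac{\frac{1}{S + u} \left(175 + u\right)}{3} = - \frac{175 + u}{3 \left(S + u\right)}$)
$t = - \frac{241}{141}$ ($t = \frac{-175 - 66}{3 \left(-19 + 66\right)} = \frac{-175 - 66}{3 \cdot 47} = \frac{1}{3} \cdot \frac{1}{47} \left(-241\right) = - \frac{241}{141} \approx -1.7092$)
$t + m = - \frac{241}{141} + 265130 = \frac{37383089}{141}$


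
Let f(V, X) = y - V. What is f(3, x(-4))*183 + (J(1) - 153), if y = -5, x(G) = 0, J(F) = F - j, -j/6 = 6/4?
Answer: -1607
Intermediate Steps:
j = -9 (j = -36/4 = -6*3/2 = -9)
J(F) = 9 + F (J(F) = F - 1*(-9) = F + 9 = 9 + F)
f(V, X) = -5 - V
f(3, x(-4))*183 + (J(1) - 153) = (-5 - 1*3)*183 + ((9 + 1) - 153) = (-5 - 3)*183 + (10 - 153) = -8*183 - 143 = -1464 - 143 = -1607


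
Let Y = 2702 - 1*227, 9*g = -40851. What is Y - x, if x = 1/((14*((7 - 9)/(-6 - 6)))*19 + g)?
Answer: 33372903/13484 ≈ 2475.0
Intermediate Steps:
g = -4539 (g = (1/9)*(-40851) = -4539)
Y = 2475 (Y = 2702 - 227 = 2475)
x = -3/13484 (x = 1/((14*((7 - 9)/(-6 - 6)))*19 - 4539) = 1/((14*(-2/(-12)))*19 - 4539) = 1/((14*(-2*(-1/12)))*19 - 4539) = 1/((14*(1/6))*19 - 4539) = 1/((7/3)*19 - 4539) = 1/(133/3 - 4539) = 1/(-13484/3) = -3/13484 ≈ -0.00022249)
Y - x = 2475 - 1*(-3/13484) = 2475 + 3/13484 = 33372903/13484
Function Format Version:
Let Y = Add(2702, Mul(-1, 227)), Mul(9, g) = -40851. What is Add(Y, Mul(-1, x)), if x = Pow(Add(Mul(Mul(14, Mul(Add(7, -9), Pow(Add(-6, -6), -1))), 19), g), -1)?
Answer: Rational(33372903, 13484) ≈ 2475.0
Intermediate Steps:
g = -4539 (g = Mul(Rational(1, 9), -40851) = -4539)
Y = 2475 (Y = Add(2702, -227) = 2475)
x = Rational(-3, 13484) (x = Pow(Add(Mul(Mul(14, Mul(Add(7, -9), Pow(Add(-6, -6), -1))), 19), -4539), -1) = Pow(Add(Mul(Mul(14, Mul(-2, Pow(-12, -1))), 19), -4539), -1) = Pow(Add(Mul(Mul(14, Mul(-2, Rational(-1, 12))), 19), -4539), -1) = Pow(Add(Mul(Mul(14, Rational(1, 6)), 19), -4539), -1) = Pow(Add(Mul(Rational(7, 3), 19), -4539), -1) = Pow(Add(Rational(133, 3), -4539), -1) = Pow(Rational(-13484, 3), -1) = Rational(-3, 13484) ≈ -0.00022249)
Add(Y, Mul(-1, x)) = Add(2475, Mul(-1, Rational(-3, 13484))) = Add(2475, Rational(3, 13484)) = Rational(33372903, 13484)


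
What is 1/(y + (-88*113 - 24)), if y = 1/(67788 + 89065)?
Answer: -156853/1563510703 ≈ -0.00010032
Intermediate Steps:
y = 1/156853 ≈ 6.3754e-6
1/(y + (-88*113 - 24)) = 1/(1/156853 + (-88*113 - 24)) = 1/(1/156853 + (-9944 - 24)) = 1/(1/156853 - 9968) = 1/(-1563510703/156853) = -156853/1563510703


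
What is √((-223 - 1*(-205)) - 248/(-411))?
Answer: 5*I*√117546/411 ≈ 4.1709*I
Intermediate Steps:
√((-223 - 1*(-205)) - 248/(-411)) = √((-223 + 205) - 248*(-1/411)) = √(-18 + 248/411) = √(-7150/411) = 5*I*√117546/411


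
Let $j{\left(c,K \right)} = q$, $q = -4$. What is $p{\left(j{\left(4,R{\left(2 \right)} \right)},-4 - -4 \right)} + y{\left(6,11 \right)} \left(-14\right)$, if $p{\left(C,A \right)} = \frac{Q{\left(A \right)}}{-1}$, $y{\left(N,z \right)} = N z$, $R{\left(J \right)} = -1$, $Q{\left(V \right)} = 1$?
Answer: $-925$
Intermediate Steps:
$j{\left(c,K \right)} = -4$
$p{\left(C,A \right)} = -1$ ($p{\left(C,A \right)} = 1 \frac{1}{-1} = 1 \left(-1\right) = -1$)
$p{\left(j{\left(4,R{\left(2 \right)} \right)},-4 - -4 \right)} + y{\left(6,11 \right)} \left(-14\right) = -1 + 6 \cdot 11 \left(-14\right) = -1 + 66 \left(-14\right) = -1 - 924 = -925$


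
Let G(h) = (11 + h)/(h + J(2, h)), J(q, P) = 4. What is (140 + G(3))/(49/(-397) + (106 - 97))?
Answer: 28187/1762 ≈ 15.997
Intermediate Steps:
G(h) = (11 + h)/(4 + h) (G(h) = (11 + h)/(h + 4) = (11 + h)/(4 + h))
(140 + G(3))/(49/(-397) + (106 - 97)) = (140 + (11 + 3)/(4 + 3))/(49/(-397) + (106 - 97)) = (140 + 14/7)/(49*(-1/397) + 9) = (140 + (1/7)*14)/(-49/397 + 9) = (140 + 2)/(3524/397) = 142*(397/3524) = 28187/1762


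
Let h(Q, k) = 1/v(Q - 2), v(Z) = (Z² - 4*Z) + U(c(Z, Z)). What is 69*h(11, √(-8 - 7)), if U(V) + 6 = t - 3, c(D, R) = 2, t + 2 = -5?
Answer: 69/29 ≈ 2.3793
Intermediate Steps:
t = -7 (t = -2 - 5 = -7)
U(V) = -16 (U(V) = -6 + (-7 - 3) = -6 - 10 = -16)
v(Z) = -16 + Z² - 4*Z (v(Z) = (Z² - 4*Z) - 16 = -16 + Z² - 4*Z)
h(Q, k) = 1/(-8 + (-2 + Q)² - 4*Q) (h(Q, k) = 1/(-16 + (Q - 2)² - 4*(Q - 2)) = 1/(-16 + (-2 + Q)² - 4*(-2 + Q)) = 1/(-16 + (-2 + Q)² + (8 - 4*Q)) = 1/(-8 + (-2 + Q)² - 4*Q))
69*h(11, √(-8 - 7)) = 69/(-4 + 11² - 8*11) = 69/(-4 + 121 - 88) = 69/29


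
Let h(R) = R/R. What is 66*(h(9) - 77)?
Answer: -5016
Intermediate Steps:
h(R) = 1
66*(h(9) - 77) = 66*(1 - 77) = 66*(-76) = -5016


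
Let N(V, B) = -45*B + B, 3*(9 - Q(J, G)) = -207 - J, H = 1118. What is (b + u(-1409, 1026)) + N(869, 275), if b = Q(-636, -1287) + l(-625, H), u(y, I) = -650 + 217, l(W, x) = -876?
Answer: -13543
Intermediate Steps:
Q(J, G) = 78 + J/3 (Q(J, G) = 9 - (-207 - J)/3 = 9 + (69 + J/3) = 78 + J/3)
u(y, I) = -433
b = -1010 (b = (78 + (⅓)*(-636)) - 876 = (78 - 212) - 876 = -134 - 876 = -1010)
N(V, B) = -44*B
(b + u(-1409, 1026)) + N(869, 275) = (-1010 - 433) - 44*275 = -1443 - 12100 = -13543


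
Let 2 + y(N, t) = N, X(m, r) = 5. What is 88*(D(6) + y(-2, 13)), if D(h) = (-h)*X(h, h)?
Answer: -2992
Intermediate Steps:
D(h) = -5*h (D(h) = -h*5 = -5*h)
y(N, t) = -2 + N
88*(D(6) + y(-2, 13)) = 88*(-5*6 + (-2 - 2)) = 88*(-30 - 4) = 88*(-34) = -2992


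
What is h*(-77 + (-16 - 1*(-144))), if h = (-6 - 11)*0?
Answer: 0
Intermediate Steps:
h = 0 (h = -17*0 = 0)
h*(-77 + (-16 - 1*(-144))) = 0*(-77 + (-16 - 1*(-144))) = 0*(-77 + (-16 + 144)) = 0*(-77 + 128) = 0*51 = 0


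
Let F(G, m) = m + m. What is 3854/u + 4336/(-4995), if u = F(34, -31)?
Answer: -9759781/154845 ≈ -63.029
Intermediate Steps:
F(G, m) = 2*m
u = -62 (u = 2*(-31) = -62)
3854/u + 4336/(-4995) = 3854/(-62) + 4336/(-4995) = 3854*(-1/62) + 4336*(-1/4995) = -1927/31 - 4336/4995 = -9759781/154845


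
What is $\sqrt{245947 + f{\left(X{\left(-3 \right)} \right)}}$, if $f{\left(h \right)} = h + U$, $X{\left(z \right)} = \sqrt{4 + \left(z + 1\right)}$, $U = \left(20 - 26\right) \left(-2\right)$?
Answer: $\sqrt{245959 + \sqrt{2}} \approx 495.94$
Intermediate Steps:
$U = 12$ ($U = \left(-6\right) \left(-2\right) = 12$)
$X{\left(z \right)} = \sqrt{5 + z}$ ($X{\left(z \right)} = \sqrt{4 + \left(1 + z\right)} = \sqrt{5 + z}$)
$f{\left(h \right)} = 12 + h$ ($f{\left(h \right)} = h + 12 = 12 + h$)
$\sqrt{245947 + f{\left(X{\left(-3 \right)} \right)}} = \sqrt{245947 + \left(12 + \sqrt{5 - 3}\right)} = \sqrt{245947 + \left(12 + \sqrt{2}\right)} = \sqrt{245959 + \sqrt{2}}$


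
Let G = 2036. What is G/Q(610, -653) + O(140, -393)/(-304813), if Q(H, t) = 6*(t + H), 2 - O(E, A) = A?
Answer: -310350589/39320877 ≈ -7.8928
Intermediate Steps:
O(E, A) = 2 - A
Q(H, t) = 6*H + 6*t (Q(H, t) = 6*(H + t) = 6*H + 6*t)
G/Q(610, -653) + O(140, -393)/(-304813) = 2036/(6*610 + 6*(-653)) + (2 - 1*(-393))/(-304813) = 2036/(3660 - 3918) + (2 + 393)*(-1/304813) = 2036/(-258) + 395*(-1/304813) = 2036*(-1/258) - 395/304813 = -1018/129 - 395/304813 = -310350589/39320877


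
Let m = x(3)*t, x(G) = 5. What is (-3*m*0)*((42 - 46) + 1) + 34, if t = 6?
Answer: 34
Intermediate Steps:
m = 30 (m = 5*6 = 30)
(-3*m*0)*((42 - 46) + 1) + 34 = (-3*30*0)*((42 - 46) + 1) + 34 = (-1*90*0)*(-4 + 1) + 34 = -90*0*(-3) + 34 = 0*(-3) + 34 = 0 + 34 = 34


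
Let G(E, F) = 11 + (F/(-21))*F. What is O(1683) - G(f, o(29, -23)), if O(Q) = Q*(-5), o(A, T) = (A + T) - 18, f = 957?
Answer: -58934/7 ≈ -8419.1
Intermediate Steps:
o(A, T) = -18 + A + T
G(E, F) = 11 - F**2/21 (G(E, F) = 11 + (F*(-1/21))*F = 11 + (-F/21)*F = 11 - F**2/21)
O(Q) = -5*Q
O(1683) - G(f, o(29, -23)) = -5*1683 - (11 - (-18 + 29 - 23)**2/21) = -8415 - (11 - 1/21*(-12)**2) = -8415 - (11 - 1/21*144) = -8415 - (11 - 48/7) = -8415 - 1*29/7 = -8415 - 29/7 = -58934/7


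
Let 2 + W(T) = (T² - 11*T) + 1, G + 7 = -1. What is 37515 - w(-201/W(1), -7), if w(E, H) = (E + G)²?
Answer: 4526546/121 ≈ 37410.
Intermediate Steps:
G = -8 (G = -7 - 1 = -8)
W(T) = -1 + T² - 11*T (W(T) = -2 + ((T² - 11*T) + 1) = -2 + (1 + T² - 11*T) = -1 + T² - 11*T)
w(E, H) = (-8 + E)² (w(E, H) = (E - 8)² = (-8 + E)²)
37515 - w(-201/W(1), -7) = 37515 - (-8 - 201/(-1 + 1² - 11*1))² = 37515 - (-8 - 201/(-1 + 1 - 11))² = 37515 - (-8 - 201/(-11))² = 37515 - (-8 - 201*(-1/11))² = 37515 - (-8 + 201/11)² = 37515 - (113/11)² = 37515 - 1*12769/121 = 37515 - 12769/121 = 4526546/121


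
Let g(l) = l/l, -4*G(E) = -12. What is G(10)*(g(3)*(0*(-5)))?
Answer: 0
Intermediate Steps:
G(E) = 3 (G(E) = -¼*(-12) = 3)
g(l) = 1
G(10)*(g(3)*(0*(-5))) = 3*(1*(0*(-5))) = 3*(1*0) = 3*0 = 0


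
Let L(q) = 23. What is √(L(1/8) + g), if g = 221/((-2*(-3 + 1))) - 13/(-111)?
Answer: √3862245/222 ≈ 8.8525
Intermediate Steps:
g = 24583/444 (g = 221/((-2*(-2))) - 13*(-1/111) = 221/4 + 13/111 = 24583/444 ≈ 55.367)
√(L(1/8) + g) = √(23 + 24583/444) = √(34795/444) = √3862245/222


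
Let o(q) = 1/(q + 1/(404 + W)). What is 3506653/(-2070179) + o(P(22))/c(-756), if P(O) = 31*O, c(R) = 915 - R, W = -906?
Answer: -2006115071546311/1184325749964567 ≈ -1.6939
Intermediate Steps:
o(q) = 1/(-1/502 + q) (o(q) = 1/(q + 1/(404 - 906)) = 1/(q + 1/(-502)) = 1/(q - 1/502) = 1/(-1/502 + q))
3506653/(-2070179) + o(P(22))/c(-756) = 3506653/(-2070179) + (502/(-1 + 502*(31*22)))/(915 - 1*(-756)) = 3506653*(-1/2070179) + (502/(-1 + 502*682))/(915 + 756) = -3506653/2070179 + (502/(-1 + 342364))/1671 = -3506653/2070179 + (502/342363)*(1/1671) = -3506653/2070179 + 502/572088573 = -2006115071546311/1184325749964567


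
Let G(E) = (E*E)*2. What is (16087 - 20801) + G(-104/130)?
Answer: -117818/25 ≈ -4712.7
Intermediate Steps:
G(E) = 2*E**2 (G(E) = E**2*2 = 2*E**2)
(16087 - 20801) + G(-104/130) = (16087 - 20801) + 2*(-104/130)**2 = -4714 + 2*(-104*1/130)**2 = -4714 + 2*(-4/5)**2 = -4714 + 2*(16/25) = -4714 + 32/25 = -117818/25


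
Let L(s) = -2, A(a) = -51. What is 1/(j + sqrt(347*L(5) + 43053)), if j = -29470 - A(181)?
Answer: -29419/865435202 - sqrt(42359)/865435202 ≈ -3.4231e-5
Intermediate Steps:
j = -29419 (j = -29470 - 1*(-51) = -29470 + 51 = -29419)
1/(j + sqrt(347*L(5) + 43053)) = 1/(-29419 + sqrt(347*(-2) + 43053)) = 1/(-29419 + sqrt(-694 + 43053)) = 1/(-29419 + sqrt(42359))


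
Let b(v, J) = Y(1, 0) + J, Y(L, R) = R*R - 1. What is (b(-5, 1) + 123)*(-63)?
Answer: -7749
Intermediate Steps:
Y(L, R) = -1 + R² (Y(L, R) = R² - 1 = -1 + R²)
b(v, J) = -1 + J (b(v, J) = (-1 + 0²) + J = (-1 + 0) + J = -1 + J)
(b(-5, 1) + 123)*(-63) = ((-1 + 1) + 123)*(-63) = (0 + 123)*(-63) = 123*(-63) = -7749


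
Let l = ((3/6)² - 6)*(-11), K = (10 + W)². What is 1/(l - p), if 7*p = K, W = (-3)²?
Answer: 28/327 ≈ 0.085627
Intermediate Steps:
W = 9
K = 361 (K = (10 + 9)² = 19² = 361)
p = 361/7 (p = (⅐)*361 = 361/7 ≈ 51.571)
l = 253/4 (l = ((3*(⅙))² - 6)*(-11) = ((½)² - 6)*(-11) = (¼ - 6)*(-11) = -23/4*(-11) = 253/4 ≈ 63.250)
1/(l - p) = 1/(253/4 - 1*361/7) = 1/(253/4 - 361/7) = 1/(327/28) = 28/327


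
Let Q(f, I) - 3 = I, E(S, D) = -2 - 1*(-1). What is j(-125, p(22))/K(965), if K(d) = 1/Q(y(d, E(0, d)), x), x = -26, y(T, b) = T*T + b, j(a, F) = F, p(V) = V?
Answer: -506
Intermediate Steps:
E(S, D) = -1 (E(S, D) = -2 + 1 = -1)
y(T, b) = b + T**2 (y(T, b) = T**2 + b = b + T**2)
Q(f, I) = 3 + I
K(d) = -1/23 (K(d) = 1/(3 - 26) = 1/(-23) = -1/23)
j(-125, p(22))/K(965) = 22/(-1/23) = 22*(-23) = -506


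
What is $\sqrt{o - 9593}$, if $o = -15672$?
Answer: $i \sqrt{25265} \approx 158.95 i$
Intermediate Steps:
$\sqrt{o - 9593} = \sqrt{-15672 - 9593} = \sqrt{-25265} = i \sqrt{25265}$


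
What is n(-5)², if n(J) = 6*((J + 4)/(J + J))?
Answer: 9/25 ≈ 0.36000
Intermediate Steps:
n(J) = 3*(4 + J)/J (n(J) = 6*((4 + J)/((2*J))) = 6*((4 + J)*(1/(2*J))) = 6*((4 + J)/(2*J)) = 3*(4 + J)/J)
n(-5)² = (3 + 12/(-5))² = (3 + 12*(-⅕))² = (3 - 12/5)² = (⅗)² = 9/25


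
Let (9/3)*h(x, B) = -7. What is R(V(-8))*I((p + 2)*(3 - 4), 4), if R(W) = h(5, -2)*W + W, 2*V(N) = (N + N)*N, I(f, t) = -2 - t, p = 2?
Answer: 512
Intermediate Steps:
h(x, B) = -7/3 (h(x, B) = (1/3)*(-7) = -7/3)
V(N) = N**2 (V(N) = ((N + N)*N)/2 = ((2*N)*N)/2 = (2*N**2)/2 = N**2)
R(W) = -4*W/3 (R(W) = -7*W/3 + W = -4*W/3)
R(V(-8))*I((p + 2)*(3 - 4), 4) = (-4/3*(-8)**2)*(-2 - 1*4) = (-4/3*64)*(-2 - 4) = -256/3*(-6) = 512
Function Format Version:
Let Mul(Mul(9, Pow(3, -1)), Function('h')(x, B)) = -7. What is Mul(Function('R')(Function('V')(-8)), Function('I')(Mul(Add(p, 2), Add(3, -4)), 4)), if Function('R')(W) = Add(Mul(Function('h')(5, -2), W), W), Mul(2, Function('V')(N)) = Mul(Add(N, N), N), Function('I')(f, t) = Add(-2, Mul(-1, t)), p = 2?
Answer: 512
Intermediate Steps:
Function('h')(x, B) = Rational(-7, 3) (Function('h')(x, B) = Mul(Rational(1, 3), -7) = Rational(-7, 3))
Function('V')(N) = Pow(N, 2) (Function('V')(N) = Mul(Rational(1, 2), Mul(Add(N, N), N)) = Mul(Rational(1, 2), Mul(Mul(2, N), N)) = Mul(Rational(1, 2), Mul(2, Pow(N, 2))) = Pow(N, 2))
Function('R')(W) = Mul(Rational(-4, 3), W) (Function('R')(W) = Add(Mul(Rational(-7, 3), W), W) = Mul(Rational(-4, 3), W))
Mul(Function('R')(Function('V')(-8)), Function('I')(Mul(Add(p, 2), Add(3, -4)), 4)) = Mul(Mul(Rational(-4, 3), Pow(-8, 2)), Add(-2, Mul(-1, 4))) = Mul(Mul(Rational(-4, 3), 64), Add(-2, -4)) = Mul(Rational(-256, 3), -6) = 512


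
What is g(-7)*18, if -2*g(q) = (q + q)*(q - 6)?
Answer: -1638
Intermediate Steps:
g(q) = -q*(-6 + q) (g(q) = -(q + q)*(q - 6)/2 = -2*q*(-6 + q)/2 = -q*(-6 + q))
g(-7)*18 = -7*(6 - 1*(-7))*18 = -7*(6 + 7)*18 = -7*13*18 = -91*18 = -1638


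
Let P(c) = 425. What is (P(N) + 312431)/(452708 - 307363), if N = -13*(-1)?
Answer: 312856/145345 ≈ 2.1525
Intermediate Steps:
N = 13
(P(N) + 312431)/(452708 - 307363) = (425 + 312431)/(452708 - 307363) = 312856/145345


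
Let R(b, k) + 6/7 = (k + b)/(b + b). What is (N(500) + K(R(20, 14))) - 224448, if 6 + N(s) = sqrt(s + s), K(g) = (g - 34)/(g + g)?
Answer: -444147/2 + 10*sqrt(10) ≈ -2.2204e+5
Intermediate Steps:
R(b, k) = -6/7 + (b + k)/(2*b) (R(b, k) = -6/7 + (k + b)/(b + b) = -6/7 + (b + k)/((2*b)) = -6/7 + (b + k)*(1/(2*b)) = -6/7 + (b + k)/(2*b))
K(g) = (-34 + g)/(2*g) (K(g) = (-34 + g)/((2*g)) = (-34 + g)*(1/(2*g)) = (-34 + g)/(2*g))
N(s) = -6 + sqrt(2)*sqrt(s) (N(s) = -6 + sqrt(s + s) = -6 + sqrt(2*s) = -6 + sqrt(2)*sqrt(s))
(N(500) + K(R(20, 14))) - 224448 = ((-6 + sqrt(2)*sqrt(500)) + (-34 + (-5/14 + (1/2)*14/20))/(2*(-5/14 + (1/2)*14/20))) - 224448 = ((-6 + sqrt(2)*(10*sqrt(5))) + (-34 + (-5/14 + (1/2)*14*(1/20)))/(2*(-5/14 + (1/2)*14*(1/20)))) - 224448 = ((-6 + 10*sqrt(10)) + (-34 + (-5/14 + 7/20))/(2*(-5/14 + 7/20))) - 224448 = ((-6 + 10*sqrt(10)) + (-34 - 1/140)/(2*(-1/140))) - 224448 = ((-6 + 10*sqrt(10)) + (1/2)*(-140)*(-4761/140)) - 224448 = ((-6 + 10*sqrt(10)) + 4761/2) - 224448 = (4749/2 + 10*sqrt(10)) - 224448 = -444147/2 + 10*sqrt(10)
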